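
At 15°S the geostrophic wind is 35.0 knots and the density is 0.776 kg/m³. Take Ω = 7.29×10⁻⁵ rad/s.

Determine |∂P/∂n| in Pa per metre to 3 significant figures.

5.27×10⁻⁴ Pa/m

Coriolis parameter at 15°S:
f = 2Ω sin φ = 2 × 7.29×10⁻⁵ × sin 15° = 3.77×10⁻⁵ s⁻¹
Wind speed in SI: 35.0 knots = 18.0 m/s
Geostrophic balance rearranged: |∂P/∂n| = f ρ V_g
|∂P/∂n| = 3.77×10⁻⁵ × 0.776 × 18.0 = 5.27×10⁻⁴ Pa/m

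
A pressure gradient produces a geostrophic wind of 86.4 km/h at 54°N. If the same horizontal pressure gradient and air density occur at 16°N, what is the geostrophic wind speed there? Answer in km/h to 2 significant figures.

With the same pressure gradient and density, V_g ∝ 1/f ∝ 1/sin φ.
V₂ = V₁ · sin φ₁ / sin φ₂ = 86.4 × sin 54° / sin 16°
V₂ = 86.4 × 0.8090/0.2756 = 250 km/h

250 km/h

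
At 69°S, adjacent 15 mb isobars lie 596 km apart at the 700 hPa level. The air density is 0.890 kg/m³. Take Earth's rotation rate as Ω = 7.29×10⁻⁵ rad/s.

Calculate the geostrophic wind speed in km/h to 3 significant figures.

Coriolis parameter at 69°S:
f = 2Ω sin φ = 2 × 7.29×10⁻⁵ × sin 69° = 1.36×10⁻⁴ s⁻¹
Pressure gradient: |∂P/∂n| = 1500 Pa / 596000 m = 2.52×10⁻³ Pa/m
Geostrophic balance (pressure-gradient force = Coriolis force):
V_g = (1/(fρ)) |∂P/∂n| = 2.52×10⁻³ / (1.36×10⁻⁴ × 0.890) = 20.8 m/s
Converting: 20.8 m/s × 3.6 = 74.8 km/h

74.8 km/h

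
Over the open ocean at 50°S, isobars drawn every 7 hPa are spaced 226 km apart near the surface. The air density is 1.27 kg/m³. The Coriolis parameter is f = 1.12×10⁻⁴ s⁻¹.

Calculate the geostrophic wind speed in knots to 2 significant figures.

42 knots

Pressure gradient: |∂P/∂n| = 700 Pa / 226000 m = 3.10×10⁻³ Pa/m
Geostrophic balance (pressure-gradient force = Coriolis force):
V_g = (1/(fρ)) |∂P/∂n| = 3.10×10⁻³ / (1.12×10⁻⁴ × 1.27) = 21.8 m/s
Converting: 21.8 m/s × 1.944 = 42 knots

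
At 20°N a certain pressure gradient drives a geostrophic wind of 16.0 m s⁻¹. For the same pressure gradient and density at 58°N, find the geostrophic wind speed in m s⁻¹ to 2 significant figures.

6.5 m s⁻¹

With the same pressure gradient and density, V_g ∝ 1/f ∝ 1/sin φ.
V₂ = V₁ · sin φ₁ / sin φ₂ = 16.0 × sin 20° / sin 58°
V₂ = 16.0 × 0.3420/0.8480 = 6.5 m s⁻¹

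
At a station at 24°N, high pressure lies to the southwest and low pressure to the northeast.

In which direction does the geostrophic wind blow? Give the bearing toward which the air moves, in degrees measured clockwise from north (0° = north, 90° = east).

135°

The pressure-gradient force points toward the northeast (bearing 045°).
Geostrophic balance: in the Northern Hemisphere the Coriolis force deflects motion to the right, so the geostrophic wind blows 90° to the right of the pressure-gradient force (low pressure on the left).
Rotating 045° by 90° clockwise gives 135° — the wind blows toward the southeast.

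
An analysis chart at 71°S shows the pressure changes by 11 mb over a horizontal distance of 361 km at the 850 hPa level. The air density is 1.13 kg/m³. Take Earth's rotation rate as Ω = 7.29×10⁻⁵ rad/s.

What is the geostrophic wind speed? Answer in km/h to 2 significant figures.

Coriolis parameter at 71°S:
f = 2Ω sin φ = 2 × 7.29×10⁻⁵ × sin 71° = 1.38×10⁻⁴ s⁻¹
Pressure gradient: |∂P/∂n| = 1100 Pa / 361000 m = 3.05×10⁻³ Pa/m
Geostrophic balance (pressure-gradient force = Coriolis force):
V_g = (1/(fρ)) |∂P/∂n| = 3.05×10⁻³ / (1.38×10⁻⁴ × 1.13) = 19.6 m/s
Converting: 19.6 m/s × 3.6 = 70 km/h

70 km/h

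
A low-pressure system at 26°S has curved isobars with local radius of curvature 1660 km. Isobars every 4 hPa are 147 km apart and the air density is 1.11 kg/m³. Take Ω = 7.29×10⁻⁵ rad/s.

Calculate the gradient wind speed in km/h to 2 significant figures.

Coriolis parameter at 26°S:
f = 2Ω sin φ = 2 × 7.29×10⁻⁵ × sin 26° = 6.39×10⁻⁵ s⁻¹
Pressure gradient: |∂P/∂n| = 400 Pa / 147000 m = 2.72×10⁻³ Pa/m
Geostrophic speed: V_g = |∂P/∂n|/(fρ) = 2.72×10⁻³/(6.39×10⁻⁵ × 1.11) = 38.4 m/s
Around a low, centrifugal force acts outward with Coriolis, so pressure-gradient force balances both:
(1/ρ)|∂P/∂n| = fV + V²/R  →  V² + fR·V − fR·V_g = 0
With fR = 6.39×10⁻⁵ × 1660×10³ m = 106 m/s:
V = [−fR + √((fR)² + 4 fR V_g)]/2 = [−106 + √(106² + 4×106×38.4)]/2 = 29.9 m/s
Subgeostrophic (V < V_g = 38.4 m/s), as expected around a low.
Converting: 29.9 m/s × 3.6 = 110 km/h

110 km/h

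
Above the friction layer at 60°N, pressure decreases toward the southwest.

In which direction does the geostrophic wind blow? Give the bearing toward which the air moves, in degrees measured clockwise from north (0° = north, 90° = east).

The pressure-gradient force points toward the southwest (bearing 225°).
Geostrophic balance: in the Northern Hemisphere the Coriolis force deflects motion to the right, so the geostrophic wind blows 90° to the right of the pressure-gradient force (low pressure on the left).
Rotating 225° by 90° clockwise gives 315° — the wind blows toward the northwest.

315°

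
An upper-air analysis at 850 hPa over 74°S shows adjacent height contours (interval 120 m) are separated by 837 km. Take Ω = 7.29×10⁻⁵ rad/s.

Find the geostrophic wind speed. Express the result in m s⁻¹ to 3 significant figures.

Coriolis parameter at 74°S:
f = 2Ω sin φ = 2 × 7.29×10⁻⁵ × sin 74° = 1.40×10⁻⁴ s⁻¹
Height gradient: |∂Z/∂n| = 120 m / 837000 m = 1.43×10⁻⁴
On a pressure surface, geostrophic balance gives V_g = (g/f)|∂Z/∂n|:
V_g = 9.81 × 1.43×10⁻⁴ / 1.40×10⁻⁴ = 10.0 m/s

10.0 m s⁻¹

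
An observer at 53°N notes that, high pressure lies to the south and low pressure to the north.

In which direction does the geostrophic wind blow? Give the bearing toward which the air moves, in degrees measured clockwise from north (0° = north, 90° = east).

090°

The pressure-gradient force points toward the north (bearing 000°).
Geostrophic balance: in the Northern Hemisphere the Coriolis force deflects motion to the right, so the geostrophic wind blows 90° to the right of the pressure-gradient force (low pressure on the left).
Rotating 000° by 90° clockwise gives 090° — the wind blows toward the east.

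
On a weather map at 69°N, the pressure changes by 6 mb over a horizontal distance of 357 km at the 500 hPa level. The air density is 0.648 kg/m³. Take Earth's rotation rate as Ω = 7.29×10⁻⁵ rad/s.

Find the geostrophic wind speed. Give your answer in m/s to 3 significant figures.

19.1 m/s

Coriolis parameter at 69°N:
f = 2Ω sin φ = 2 × 7.29×10⁻⁵ × sin 69° = 1.36×10⁻⁴ s⁻¹
Pressure gradient: |∂P/∂n| = 600 Pa / 357000 m = 1.68×10⁻³ Pa/m
Geostrophic balance (pressure-gradient force = Coriolis force):
V_g = (1/(fρ)) |∂P/∂n| = 1.68×10⁻³ / (1.36×10⁻⁴ × 0.648) = 19.1 m/s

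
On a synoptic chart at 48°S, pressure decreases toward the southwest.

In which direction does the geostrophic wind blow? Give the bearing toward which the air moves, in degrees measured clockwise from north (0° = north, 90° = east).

135°

The pressure-gradient force points toward the southwest (bearing 225°).
Geostrophic balance: in the Southern Hemisphere the Coriolis force deflects motion to the left, so the geostrophic wind blows 90° to the left of the pressure-gradient force (low pressure on the right).
Rotating 225° by 90° counterclockwise gives 135° — the wind blows toward the southeast.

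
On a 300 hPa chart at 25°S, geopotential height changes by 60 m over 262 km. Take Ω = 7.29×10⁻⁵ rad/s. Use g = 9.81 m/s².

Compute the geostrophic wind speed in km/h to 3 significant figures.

Coriolis parameter at 25°S:
f = 2Ω sin φ = 2 × 7.29×10⁻⁵ × sin 25° = 6.16×10⁻⁵ s⁻¹
Height gradient: |∂Z/∂n| = 60 m / 262000 m = 2.29×10⁻⁴
On a pressure surface, geostrophic balance gives V_g = (g/f)|∂Z/∂n|:
V_g = 9.81 × 2.29×10⁻⁴ / 6.16×10⁻⁵ = 36.5 m/s
Converting: 36.5 m/s × 3.6 = 131 km/h

131 km/h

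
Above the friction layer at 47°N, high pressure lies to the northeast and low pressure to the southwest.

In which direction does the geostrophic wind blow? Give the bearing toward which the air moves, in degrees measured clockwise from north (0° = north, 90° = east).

315°

The pressure-gradient force points toward the southwest (bearing 225°).
Geostrophic balance: in the Northern Hemisphere the Coriolis force deflects motion to the right, so the geostrophic wind blows 90° to the right of the pressure-gradient force (low pressure on the left).
Rotating 225° by 90° clockwise gives 315° — the wind blows toward the northwest.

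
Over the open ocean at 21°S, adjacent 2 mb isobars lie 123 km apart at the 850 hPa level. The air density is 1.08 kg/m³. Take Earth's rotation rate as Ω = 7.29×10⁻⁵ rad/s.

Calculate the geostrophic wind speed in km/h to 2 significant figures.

Coriolis parameter at 21°S:
f = 2Ω sin φ = 2 × 7.29×10⁻⁵ × sin 21° = 5.23×10⁻⁵ s⁻¹
Pressure gradient: |∂P/∂n| = 200 Pa / 123000 m = 1.63×10⁻³ Pa/m
Geostrophic balance (pressure-gradient force = Coriolis force):
V_g = (1/(fρ)) |∂P/∂n| = 1.63×10⁻³ / (5.23×10⁻⁵ × 1.08) = 28.8 m/s
Converting: 28.8 m/s × 3.6 = 100 km/h

100 km/h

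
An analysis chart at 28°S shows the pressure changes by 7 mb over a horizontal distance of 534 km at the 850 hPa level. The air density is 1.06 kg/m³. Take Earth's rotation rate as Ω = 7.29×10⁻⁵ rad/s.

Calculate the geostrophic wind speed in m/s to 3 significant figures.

18.1 m/s

Coriolis parameter at 28°S:
f = 2Ω sin φ = 2 × 7.29×10⁻⁵ × sin 28° = 6.84×10⁻⁵ s⁻¹
Pressure gradient: |∂P/∂n| = 700 Pa / 534000 m = 1.31×10⁻³ Pa/m
Geostrophic balance (pressure-gradient force = Coriolis force):
V_g = (1/(fρ)) |∂P/∂n| = 1.31×10⁻³ / (6.84×10⁻⁵ × 1.06) = 18.1 m/s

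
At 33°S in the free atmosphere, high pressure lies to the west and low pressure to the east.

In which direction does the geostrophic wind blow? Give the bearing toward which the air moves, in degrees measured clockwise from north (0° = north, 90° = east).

000°

The pressure-gradient force points toward the east (bearing 090°).
Geostrophic balance: in the Southern Hemisphere the Coriolis force deflects motion to the left, so the geostrophic wind blows 90° to the left of the pressure-gradient force (low pressure on the right).
Rotating 090° by 90° counterclockwise gives 000° — the wind blows toward the north.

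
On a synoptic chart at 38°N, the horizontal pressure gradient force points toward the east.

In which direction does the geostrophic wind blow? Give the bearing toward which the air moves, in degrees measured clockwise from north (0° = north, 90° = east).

The pressure-gradient force points toward the east (bearing 090°).
Geostrophic balance: in the Northern Hemisphere the Coriolis force deflects motion to the right, so the geostrophic wind blows 90° to the right of the pressure-gradient force (low pressure on the left).
Rotating 090° by 90° clockwise gives 180° — the wind blows toward the south.

180°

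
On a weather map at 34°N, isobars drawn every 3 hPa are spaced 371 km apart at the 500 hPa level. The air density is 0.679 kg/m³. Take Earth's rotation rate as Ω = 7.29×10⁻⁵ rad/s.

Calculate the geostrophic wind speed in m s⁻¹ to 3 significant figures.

Coriolis parameter at 34°N:
f = 2Ω sin φ = 2 × 7.29×10⁻⁵ × sin 34° = 8.15×10⁻⁵ s⁻¹
Pressure gradient: |∂P/∂n| = 300 Pa / 371000 m = 8.09×10⁻⁴ Pa/m
Geostrophic balance (pressure-gradient force = Coriolis force):
V_g = (1/(fρ)) |∂P/∂n| = 8.09×10⁻⁴ / (8.15×10⁻⁵ × 0.679) = 14.6 m/s

14.6 m s⁻¹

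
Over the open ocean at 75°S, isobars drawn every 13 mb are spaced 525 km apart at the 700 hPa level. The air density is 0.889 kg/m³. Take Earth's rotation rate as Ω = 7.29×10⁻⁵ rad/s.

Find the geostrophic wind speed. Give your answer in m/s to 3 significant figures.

Coriolis parameter at 75°S:
f = 2Ω sin φ = 2 × 7.29×10⁻⁵ × sin 75° = 1.41×10⁻⁴ s⁻¹
Pressure gradient: |∂P/∂n| = 1300 Pa / 525000 m = 2.48×10⁻³ Pa/m
Geostrophic balance (pressure-gradient force = Coriolis force):
V_g = (1/(fρ)) |∂P/∂n| = 2.48×10⁻³ / (1.41×10⁻⁴ × 0.889) = 19.8 m/s

19.8 m/s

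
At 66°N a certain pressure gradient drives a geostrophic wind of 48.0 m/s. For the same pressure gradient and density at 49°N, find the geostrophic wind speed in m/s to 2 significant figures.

58 m/s

With the same pressure gradient and density, V_g ∝ 1/f ∝ 1/sin φ.
V₂ = V₁ · sin φ₁ / sin φ₂ = 48.0 × sin 66° / sin 49°
V₂ = 48.0 × 0.9135/0.7547 = 58 m/s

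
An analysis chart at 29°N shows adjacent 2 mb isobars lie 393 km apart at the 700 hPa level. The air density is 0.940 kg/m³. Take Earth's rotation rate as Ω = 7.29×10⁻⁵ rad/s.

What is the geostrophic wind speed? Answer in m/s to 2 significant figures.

7.7 m/s

Coriolis parameter at 29°N:
f = 2Ω sin φ = 2 × 7.29×10⁻⁵ × sin 29° = 7.07×10⁻⁵ s⁻¹
Pressure gradient: |∂P/∂n| = 200 Pa / 393000 m = 5.09×10⁻⁴ Pa/m
Geostrophic balance (pressure-gradient force = Coriolis force):
V_g = (1/(fρ)) |∂P/∂n| = 5.09×10⁻⁴ / (7.07×10⁻⁵ × 0.940) = 7.66 m/s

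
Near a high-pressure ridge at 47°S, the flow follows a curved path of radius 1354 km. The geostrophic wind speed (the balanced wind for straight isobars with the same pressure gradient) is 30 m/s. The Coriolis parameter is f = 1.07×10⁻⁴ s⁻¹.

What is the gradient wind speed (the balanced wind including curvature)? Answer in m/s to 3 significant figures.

42.4 m/s

Around a high, pressure-gradient force acts outward with centrifugal, so Coriolis balances both:
fV = (1/ρ)|∂P/∂n| + V²/R  →  V² − fR·V + fR·V_g = 0
With fR = 1.07×10⁻⁴ × 1354×10³ m = 145 m/s:
V = [fR − √((fR)² − 4 fR V_g)]/2 = [145 − √(145² − 4×145×30)]/2 = 42.4 m/s
Supergeostrophic (V > V_g = 30 m/s), as expected around a high.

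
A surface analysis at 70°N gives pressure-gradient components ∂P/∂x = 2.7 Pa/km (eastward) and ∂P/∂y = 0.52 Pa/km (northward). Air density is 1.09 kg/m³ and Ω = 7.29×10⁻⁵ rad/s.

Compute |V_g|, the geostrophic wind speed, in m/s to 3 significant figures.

Coriolis parameter at 70°N:
f = 2Ω sin φ = 2 × 7.29×10⁻⁵ × sin 70° = 1.37×10⁻⁴ s⁻¹
Component geostrophic relations (x east, y north):
u_g = −(1/(fρ)) ∂P/∂y,  v_g = (1/(fρ)) ∂P/∂x
u_g = −(0.52×10⁻³)/(1.37×10⁻⁴ × 1.09) = −3.48 m/s;  v_g = (2.7×10⁻³)/(1.37×10⁻⁴ × 1.09) = 18.1 m/s
|V_g| = √(u_g² + v_g²) = 18.4 m/s

18.4 m/s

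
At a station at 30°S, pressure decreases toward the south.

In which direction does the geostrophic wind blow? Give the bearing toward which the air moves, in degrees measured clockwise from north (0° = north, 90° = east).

The pressure-gradient force points toward the south (bearing 180°).
Geostrophic balance: in the Southern Hemisphere the Coriolis force deflects motion to the left, so the geostrophic wind blows 90° to the left of the pressure-gradient force (low pressure on the right).
Rotating 180° by 90° counterclockwise gives 090° — the wind blows toward the east.

090°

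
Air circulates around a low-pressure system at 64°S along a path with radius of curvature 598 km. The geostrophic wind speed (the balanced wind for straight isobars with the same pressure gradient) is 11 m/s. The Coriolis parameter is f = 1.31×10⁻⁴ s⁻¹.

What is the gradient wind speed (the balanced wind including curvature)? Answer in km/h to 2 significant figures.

Around a low, centrifugal force acts outward with Coriolis, so pressure-gradient force balances both:
(1/ρ)|∂P/∂n| = fV + V²/R  →  V² + fR·V − fR·V_g = 0
With fR = 1.31×10⁻⁴ × 598×10³ m = 78.3 m/s:
V = [−fR + √((fR)² + 4 fR V_g)]/2 = [−78.3 + √(78.3² + 4×78.3×11)]/2 = 9.78 m/s
Subgeostrophic (V < V_g = 11 m/s), as expected around a low.
Converting: 9.78 m/s × 3.6 = 35 km/h

35 km/h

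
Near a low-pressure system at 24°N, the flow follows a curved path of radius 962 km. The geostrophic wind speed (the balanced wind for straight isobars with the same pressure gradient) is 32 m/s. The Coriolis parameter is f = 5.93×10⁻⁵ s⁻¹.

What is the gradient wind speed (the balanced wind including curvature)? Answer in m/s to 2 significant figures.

23 m/s

Around a low, centrifugal force acts outward with Coriolis, so pressure-gradient force balances both:
(1/ρ)|∂P/∂n| = fV + V²/R  →  V² + fR·V − fR·V_g = 0
With fR = 5.93×10⁻⁵ × 962×10³ m = 57.0 m/s:
V = [−fR + √((fR)² + 4 fR V_g)]/2 = [−57.0 + √(57.0² + 4×57.0×32)]/2 = 22.8 m/s
Subgeostrophic (V < V_g = 32 m/s), as expected around a low.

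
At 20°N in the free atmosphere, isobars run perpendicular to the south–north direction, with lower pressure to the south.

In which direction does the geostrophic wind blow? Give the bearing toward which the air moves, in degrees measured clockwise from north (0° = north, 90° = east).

The pressure-gradient force points toward the south (bearing 180°).
Geostrophic balance: in the Northern Hemisphere the Coriolis force deflects motion to the right, so the geostrophic wind blows 90° to the right of the pressure-gradient force (low pressure on the left).
Rotating 180° by 90° clockwise gives 270° — the wind blows toward the west.

270°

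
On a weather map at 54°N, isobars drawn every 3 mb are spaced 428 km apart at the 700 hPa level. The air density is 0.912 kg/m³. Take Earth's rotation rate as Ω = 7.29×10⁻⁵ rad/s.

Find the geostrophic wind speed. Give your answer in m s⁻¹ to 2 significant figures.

6.5 m s⁻¹

Coriolis parameter at 54°N:
f = 2Ω sin φ = 2 × 7.29×10⁻⁵ × sin 54° = 1.18×10⁻⁴ s⁻¹
Pressure gradient: |∂P/∂n| = 300 Pa / 428000 m = 7.01×10⁻⁴ Pa/m
Geostrophic balance (pressure-gradient force = Coriolis force):
V_g = (1/(fρ)) |∂P/∂n| = 7.01×10⁻⁴ / (1.18×10⁻⁴ × 0.912) = 6.52 m/s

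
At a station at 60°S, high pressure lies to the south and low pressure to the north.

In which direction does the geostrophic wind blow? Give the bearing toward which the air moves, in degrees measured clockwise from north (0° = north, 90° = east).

The pressure-gradient force points toward the north (bearing 000°).
Geostrophic balance: in the Southern Hemisphere the Coriolis force deflects motion to the left, so the geostrophic wind blows 90° to the left of the pressure-gradient force (low pressure on the right).
Rotating 000° by 90° counterclockwise gives 270° — the wind blows toward the west.

270°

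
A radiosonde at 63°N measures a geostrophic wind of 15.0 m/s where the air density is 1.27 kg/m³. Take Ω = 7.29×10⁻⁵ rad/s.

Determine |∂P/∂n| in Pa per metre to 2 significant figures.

2.5×10⁻³ Pa/m

Coriolis parameter at 63°N:
f = 2Ω sin φ = 2 × 7.29×10⁻⁵ × sin 63° = 1.30×10⁻⁴ s⁻¹
Geostrophic balance rearranged: |∂P/∂n| = f ρ V_g
|∂P/∂n| = 1.30×10⁻⁴ × 1.27 × 15.0 = 2.47×10⁻³ Pa/m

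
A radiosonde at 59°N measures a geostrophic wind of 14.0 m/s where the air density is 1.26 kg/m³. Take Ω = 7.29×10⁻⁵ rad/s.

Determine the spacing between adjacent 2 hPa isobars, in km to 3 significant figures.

Coriolis parameter at 59°N:
f = 2Ω sin φ = 2 × 7.29×10⁻⁵ × sin 59° = 1.25×10⁻⁴ s⁻¹
Geostrophic balance rearranged: |∂P/∂n| = f ρ V_g
|∂P/∂n| = 1.25×10⁻⁴ × 1.26 × 14.0 = 2.20×10⁻³ Pa/m
Isobar spacing: Δn = ΔP/|∂P/∂n| = 200 Pa / 2.20×10⁻³ Pa/m = 90721 m ≈ 90.7 km

90.7 km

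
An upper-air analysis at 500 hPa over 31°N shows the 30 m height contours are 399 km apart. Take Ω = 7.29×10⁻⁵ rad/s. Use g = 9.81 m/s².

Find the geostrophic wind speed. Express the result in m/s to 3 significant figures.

9.82 m/s

Coriolis parameter at 31°N:
f = 2Ω sin φ = 2 × 7.29×10⁻⁵ × sin 31° = 7.51×10⁻⁵ s⁻¹
Height gradient: |∂Z/∂n| = 30 m / 399000 m = 7.52×10⁻⁵
On a pressure surface, geostrophic balance gives V_g = (g/f)|∂Z/∂n|:
V_g = 9.81 × 7.52×10⁻⁵ / 7.51×10⁻⁵ = 9.82 m/s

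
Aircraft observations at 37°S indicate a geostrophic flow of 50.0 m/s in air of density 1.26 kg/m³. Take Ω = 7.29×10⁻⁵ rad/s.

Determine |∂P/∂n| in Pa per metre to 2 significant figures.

Coriolis parameter at 37°S:
f = 2Ω sin φ = 2 × 7.29×10⁻⁵ × sin 37° = 8.77×10⁻⁵ s⁻¹
Geostrophic balance rearranged: |∂P/∂n| = f ρ V_g
|∂P/∂n| = 8.77×10⁻⁵ × 1.26 × 50.0 = 5.53×10⁻³ Pa/m

5.5×10⁻³ Pa/m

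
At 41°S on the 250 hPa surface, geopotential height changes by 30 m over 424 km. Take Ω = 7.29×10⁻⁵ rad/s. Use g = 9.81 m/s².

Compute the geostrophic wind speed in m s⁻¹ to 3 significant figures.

7.26 m s⁻¹

Coriolis parameter at 41°S:
f = 2Ω sin φ = 2 × 7.29×10⁻⁵ × sin 41° = 9.57×10⁻⁵ s⁻¹
Height gradient: |∂Z/∂n| = 30 m / 424000 m = 7.08×10⁻⁵
On a pressure surface, geostrophic balance gives V_g = (g/f)|∂Z/∂n|:
V_g = 9.81 × 7.08×10⁻⁵ / 9.57×10⁻⁵ = 7.26 m/s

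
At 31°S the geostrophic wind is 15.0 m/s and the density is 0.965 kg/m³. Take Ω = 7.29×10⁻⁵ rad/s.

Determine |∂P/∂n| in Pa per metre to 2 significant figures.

Coriolis parameter at 31°S:
f = 2Ω sin φ = 2 × 7.29×10⁻⁵ × sin 31° = 7.51×10⁻⁵ s⁻¹
Geostrophic balance rearranged: |∂P/∂n| = f ρ V_g
|∂P/∂n| = 7.51×10⁻⁵ × 0.965 × 15.0 = 1.09×10⁻³ Pa/m

1.1×10⁻³ Pa/m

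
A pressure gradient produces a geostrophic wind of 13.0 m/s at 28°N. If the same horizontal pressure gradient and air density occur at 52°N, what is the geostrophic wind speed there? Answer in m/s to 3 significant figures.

7.74 m/s

With the same pressure gradient and density, V_g ∝ 1/f ∝ 1/sin φ.
V₂ = V₁ · sin φ₁ / sin φ₂ = 13.0 × sin 28° / sin 52°
V₂ = 13.0 × 0.4695/0.7880 = 7.74 m/s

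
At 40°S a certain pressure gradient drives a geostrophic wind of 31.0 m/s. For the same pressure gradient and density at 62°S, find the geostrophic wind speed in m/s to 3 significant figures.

With the same pressure gradient and density, V_g ∝ 1/f ∝ 1/sin φ.
V₂ = V₁ · sin φ₁ / sin φ₂ = 31.0 × sin 40° / sin 62°
V₂ = 31.0 × 0.6428/0.8829 = 22.6 m/s

22.6 m/s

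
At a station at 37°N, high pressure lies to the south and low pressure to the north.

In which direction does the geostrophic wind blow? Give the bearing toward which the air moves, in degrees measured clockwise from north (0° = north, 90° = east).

090°

The pressure-gradient force points toward the north (bearing 000°).
Geostrophic balance: in the Northern Hemisphere the Coriolis force deflects motion to the right, so the geostrophic wind blows 90° to the right of the pressure-gradient force (low pressure on the left).
Rotating 000° by 90° clockwise gives 090° — the wind blows toward the east.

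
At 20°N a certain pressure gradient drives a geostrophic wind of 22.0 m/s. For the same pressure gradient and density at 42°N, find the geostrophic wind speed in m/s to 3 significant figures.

11.2 m/s

With the same pressure gradient and density, V_g ∝ 1/f ∝ 1/sin φ.
V₂ = V₁ · sin φ₁ / sin φ₂ = 22.0 × sin 20° / sin 42°
V₂ = 22.0 × 0.3420/0.6691 = 11.2 m/s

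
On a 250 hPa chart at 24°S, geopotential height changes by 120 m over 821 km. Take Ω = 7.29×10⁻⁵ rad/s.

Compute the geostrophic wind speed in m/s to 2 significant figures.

Coriolis parameter at 24°S:
f = 2Ω sin φ = 2 × 7.29×10⁻⁵ × sin 24° = 5.93×10⁻⁵ s⁻¹
Height gradient: |∂Z/∂n| = 120 m / 821000 m = 1.46×10⁻⁴
On a pressure surface, geostrophic balance gives V_g = (g/f)|∂Z/∂n|:
V_g = 9.81 × 1.46×10⁻⁴ / 5.93×10⁻⁵ = 24.2 m/s

24 m/s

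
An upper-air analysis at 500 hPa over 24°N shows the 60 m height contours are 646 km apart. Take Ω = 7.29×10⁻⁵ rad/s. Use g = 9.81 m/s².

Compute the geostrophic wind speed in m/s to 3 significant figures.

15.4 m/s

Coriolis parameter at 24°N:
f = 2Ω sin φ = 2 × 7.29×10⁻⁵ × sin 24° = 5.93×10⁻⁵ s⁻¹
Height gradient: |∂Z/∂n| = 60 m / 646000 m = 9.29×10⁻⁵
On a pressure surface, geostrophic balance gives V_g = (g/f)|∂Z/∂n|:
V_g = 9.81 × 9.29×10⁻⁵ / 5.93×10⁻⁵ = 15.4 m/s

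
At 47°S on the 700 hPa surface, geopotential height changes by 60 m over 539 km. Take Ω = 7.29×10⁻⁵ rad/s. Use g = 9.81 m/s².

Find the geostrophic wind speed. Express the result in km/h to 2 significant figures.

37 km/h

Coriolis parameter at 47°S:
f = 2Ω sin φ = 2 × 7.29×10⁻⁵ × sin 47° = 1.07×10⁻⁴ s⁻¹
Height gradient: |∂Z/∂n| = 60 m / 539000 m = 1.11×10⁻⁴
On a pressure surface, geostrophic balance gives V_g = (g/f)|∂Z/∂n|:
V_g = 9.81 × 1.11×10⁻⁴ / 1.07×10⁻⁴ = 10.2 m/s
Converting: 10.2 m/s × 3.6 = 37 km/h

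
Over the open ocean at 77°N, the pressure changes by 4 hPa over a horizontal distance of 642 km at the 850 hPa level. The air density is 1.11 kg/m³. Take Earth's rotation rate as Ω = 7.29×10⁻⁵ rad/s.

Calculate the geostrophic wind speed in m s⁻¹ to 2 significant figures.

Coriolis parameter at 77°N:
f = 2Ω sin φ = 2 × 7.29×10⁻⁵ × sin 77° = 1.42×10⁻⁴ s⁻¹
Pressure gradient: |∂P/∂n| = 400 Pa / 642000 m = 6.23×10⁻⁴ Pa/m
Geostrophic balance (pressure-gradient force = Coriolis force):
V_g = (1/(fρ)) |∂P/∂n| = 6.23×10⁻⁴ / (1.42×10⁻⁴ × 1.11) = 3.95 m/s

4.0 m s⁻¹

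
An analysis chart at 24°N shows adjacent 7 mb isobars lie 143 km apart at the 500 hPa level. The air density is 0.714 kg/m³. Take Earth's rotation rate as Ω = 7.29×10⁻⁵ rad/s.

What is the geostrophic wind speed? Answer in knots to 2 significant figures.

Coriolis parameter at 24°N:
f = 2Ω sin φ = 2 × 7.29×10⁻⁵ × sin 24° = 5.93×10⁻⁵ s⁻¹
Pressure gradient: |∂P/∂n| = 700 Pa / 143000 m = 4.90×10⁻³ Pa/m
Geostrophic balance (pressure-gradient force = Coriolis force):
V_g = (1/(fρ)) |∂P/∂n| = 4.90×10⁻³ / (5.93×10⁻⁵ × 0.714) = 116 m/s
Converting: 116 m/s × 1.944 = 220 knots

220 knots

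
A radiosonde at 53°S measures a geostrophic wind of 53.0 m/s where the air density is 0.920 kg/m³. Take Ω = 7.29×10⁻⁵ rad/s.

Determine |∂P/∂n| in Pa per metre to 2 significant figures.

Coriolis parameter at 53°S:
f = 2Ω sin φ = 2 × 7.29×10⁻⁵ × sin 53° = 1.16×10⁻⁴ s⁻¹
Geostrophic balance rearranged: |∂P/∂n| = f ρ V_g
|∂P/∂n| = 1.16×10⁻⁴ × 0.920 × 53.0 = 5.68×10⁻³ Pa/m

5.7×10⁻³ Pa/m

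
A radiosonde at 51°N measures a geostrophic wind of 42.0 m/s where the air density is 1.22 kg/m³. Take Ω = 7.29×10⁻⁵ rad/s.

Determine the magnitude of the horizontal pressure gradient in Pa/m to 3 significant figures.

Coriolis parameter at 51°N:
f = 2Ω sin φ = 2 × 7.29×10⁻⁵ × sin 51° = 1.13×10⁻⁴ s⁻¹
Geostrophic balance rearranged: |∂P/∂n| = f ρ V_g
|∂P/∂n| = 1.13×10⁻⁴ × 1.22 × 42.0 = 5.81×10⁻³ Pa/m

5.81×10⁻³ Pa/m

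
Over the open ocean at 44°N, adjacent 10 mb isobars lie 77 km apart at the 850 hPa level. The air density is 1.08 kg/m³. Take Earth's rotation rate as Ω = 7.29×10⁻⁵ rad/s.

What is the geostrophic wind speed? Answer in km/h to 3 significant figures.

Coriolis parameter at 44°N:
f = 2Ω sin φ = 2 × 7.29×10⁻⁵ × sin 44° = 1.01×10⁻⁴ s⁻¹
Pressure gradient: |∂P/∂n| = 1000 Pa / 77000 m = 1.30×10⁻² Pa/m
Geostrophic balance (pressure-gradient force = Coriolis force):
V_g = (1/(fρ)) |∂P/∂n| = 1.30×10⁻² / (1.01×10⁻⁴ × 1.08) = 119 m/s
Converting: 119 m/s × 3.6 = 427 km/h

427 km/h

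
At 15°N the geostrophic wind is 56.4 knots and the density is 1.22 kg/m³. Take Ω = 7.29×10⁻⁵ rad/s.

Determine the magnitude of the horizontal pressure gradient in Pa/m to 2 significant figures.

1.3×10⁻³ Pa/m

Coriolis parameter at 15°N:
f = 2Ω sin φ = 2 × 7.29×10⁻⁵ × sin 15° = 3.77×10⁻⁵ s⁻¹
Wind speed in SI: 56.4 knots = 29.0 m/s
Geostrophic balance rearranged: |∂P/∂n| = f ρ V_g
|∂P/∂n| = 3.77×10⁻⁵ × 1.22 × 29.0 = 1.34×10⁻³ Pa/m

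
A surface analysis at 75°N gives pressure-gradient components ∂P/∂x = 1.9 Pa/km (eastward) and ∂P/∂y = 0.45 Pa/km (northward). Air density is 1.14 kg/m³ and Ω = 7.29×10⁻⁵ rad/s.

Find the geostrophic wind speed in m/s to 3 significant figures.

12.2 m/s

Coriolis parameter at 75°N:
f = 2Ω sin φ = 2 × 7.29×10⁻⁵ × sin 75° = 1.41×10⁻⁴ s⁻¹
Component geostrophic relations (x east, y north):
u_g = −(1/(fρ)) ∂P/∂y,  v_g = (1/(fρ)) ∂P/∂x
u_g = −(0.45×10⁻³)/(1.41×10⁻⁴ × 1.14) = −2.80 m/s;  v_g = (1.9×10⁻³)/(1.41×10⁻⁴ × 1.14) = 11.8 m/s
|V_g| = √(u_g² + v_g²) = 12.2 m/s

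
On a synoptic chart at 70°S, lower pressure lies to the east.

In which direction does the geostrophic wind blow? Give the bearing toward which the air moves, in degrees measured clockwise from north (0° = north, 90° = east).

The pressure-gradient force points toward the east (bearing 090°).
Geostrophic balance: in the Southern Hemisphere the Coriolis force deflects motion to the left, so the geostrophic wind blows 90° to the left of the pressure-gradient force (low pressure on the right).
Rotating 090° by 90° counterclockwise gives 000° — the wind blows toward the north.

000°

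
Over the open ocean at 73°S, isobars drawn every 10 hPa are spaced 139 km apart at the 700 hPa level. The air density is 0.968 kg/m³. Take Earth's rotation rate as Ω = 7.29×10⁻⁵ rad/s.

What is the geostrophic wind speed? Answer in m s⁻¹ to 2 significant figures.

53 m s⁻¹

Coriolis parameter at 73°S:
f = 2Ω sin φ = 2 × 7.29×10⁻⁵ × sin 73° = 1.39×10⁻⁴ s⁻¹
Pressure gradient: |∂P/∂n| = 1000 Pa / 139000 m = 7.19×10⁻³ Pa/m
Geostrophic balance (pressure-gradient force = Coriolis force):
V_g = (1/(fρ)) |∂P/∂n| = 7.19×10⁻³ / (1.39×10⁻⁴ × 0.968) = 53.3 m/s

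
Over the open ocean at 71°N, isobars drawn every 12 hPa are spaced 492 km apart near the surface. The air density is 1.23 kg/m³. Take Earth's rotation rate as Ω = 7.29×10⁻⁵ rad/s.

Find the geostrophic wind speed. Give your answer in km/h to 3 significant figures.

51.8 km/h

Coriolis parameter at 71°N:
f = 2Ω sin φ = 2 × 7.29×10⁻⁵ × sin 71° = 1.38×10⁻⁴ s⁻¹
Pressure gradient: |∂P/∂n| = 1200 Pa / 492000 m = 2.44×10⁻³ Pa/m
Geostrophic balance (pressure-gradient force = Coriolis force):
V_g = (1/(fρ)) |∂P/∂n| = 2.44×10⁻³ / (1.38×10⁻⁴ × 1.23) = 14.4 m/s
Converting: 14.4 m/s × 3.6 = 51.8 km/h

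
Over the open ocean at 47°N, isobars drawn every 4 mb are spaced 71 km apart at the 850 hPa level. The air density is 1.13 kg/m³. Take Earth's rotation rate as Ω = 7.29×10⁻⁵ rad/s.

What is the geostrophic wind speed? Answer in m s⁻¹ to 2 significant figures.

Coriolis parameter at 47°N:
f = 2Ω sin φ = 2 × 7.29×10⁻⁵ × sin 47° = 1.07×10⁻⁴ s⁻¹
Pressure gradient: |∂P/∂n| = 400 Pa / 71000 m = 5.63×10⁻³ Pa/m
Geostrophic balance (pressure-gradient force = Coriolis force):
V_g = (1/(fρ)) |∂P/∂n| = 5.63×10⁻³ / (1.07×10⁻⁴ × 1.13) = 46.8 m/s

47 m s⁻¹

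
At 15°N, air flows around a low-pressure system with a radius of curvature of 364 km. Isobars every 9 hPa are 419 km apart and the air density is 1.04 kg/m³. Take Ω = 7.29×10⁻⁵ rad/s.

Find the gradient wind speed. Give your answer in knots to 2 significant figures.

Coriolis parameter at 15°N:
f = 2Ω sin φ = 2 × 7.29×10⁻⁵ × sin 15° = 3.77×10⁻⁵ s⁻¹
Pressure gradient: |∂P/∂n| = 900 Pa / 419000 m = 2.15×10⁻³ Pa/m
Geostrophic speed: V_g = |∂P/∂n|/(fρ) = 2.15×10⁻³/(3.77×10⁻⁵ × 1.04) = 54.7 m/s
Around a low, centrifugal force acts outward with Coriolis, so pressure-gradient force balances both:
(1/ρ)|∂P/∂n| = fV + V²/R  →  V² + fR·V − fR·V_g = 0
With fR = 3.77×10⁻⁵ × 364×10³ m = 13.7 m/s:
V = [−fR + √((fR)² + 4 fR V_g)]/2 = [−13.7 + √(13.7² + 4×13.7×54.7)]/2 = 21.4 m/s
Subgeostrophic (V < V_g = 54.7 m/s), as expected around a low.
Converting: 21.4 m/s × 1.944 = 42 knots

42 knots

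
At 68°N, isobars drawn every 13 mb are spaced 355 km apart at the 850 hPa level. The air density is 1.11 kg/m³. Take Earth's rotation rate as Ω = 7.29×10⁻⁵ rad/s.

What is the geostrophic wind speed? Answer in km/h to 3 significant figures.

87.9 km/h

Coriolis parameter at 68°N:
f = 2Ω sin φ = 2 × 7.29×10⁻⁵ × sin 68° = 1.35×10⁻⁴ s⁻¹
Pressure gradient: |∂P/∂n| = 1300 Pa / 355000 m = 3.66×10⁻³ Pa/m
Geostrophic balance (pressure-gradient force = Coriolis force):
V_g = (1/(fρ)) |∂P/∂n| = 3.66×10⁻³ / (1.35×10⁻⁴ × 1.11) = 24.4 m/s
Converting: 24.4 m/s × 3.6 = 87.9 km/h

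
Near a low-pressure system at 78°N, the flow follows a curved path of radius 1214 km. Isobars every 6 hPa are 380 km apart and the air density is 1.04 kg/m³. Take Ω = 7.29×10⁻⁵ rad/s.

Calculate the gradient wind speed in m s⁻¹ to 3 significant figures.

Coriolis parameter at 78°N:
f = 2Ω sin φ = 2 × 7.29×10⁻⁵ × sin 78° = 1.43×10⁻⁴ s⁻¹
Pressure gradient: |∂P/∂n| = 600 Pa / 380000 m = 1.58×10⁻³ Pa/m
Geostrophic speed: V_g = |∂P/∂n|/(fρ) = 1.58×10⁻³/(1.43×10⁻⁴ × 1.04) = 10.6 m/s
Around a low, centrifugal force acts outward with Coriolis, so pressure-gradient force balances both:
(1/ρ)|∂P/∂n| = fV + V²/R  →  V² + fR·V − fR·V_g = 0
With fR = 1.43×10⁻⁴ × 1214×10³ m = 173 m/s:
V = [−fR + √((fR)² + 4 fR V_g)]/2 = [−173 + √(173² + 4×173×10.6)]/2 = 10.1 m/s
Subgeostrophic (V < V_g = 10.6 m/s), as expected around a low.

10.1 m s⁻¹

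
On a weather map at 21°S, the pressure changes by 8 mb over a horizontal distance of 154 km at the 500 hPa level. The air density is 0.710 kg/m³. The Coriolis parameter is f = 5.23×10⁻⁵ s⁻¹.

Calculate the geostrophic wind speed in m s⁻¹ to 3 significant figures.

140 m s⁻¹

Pressure gradient: |∂P/∂n| = 800 Pa / 154000 m = 5.19×10⁻³ Pa/m
Geostrophic balance (pressure-gradient force = Coriolis force):
V_g = (1/(fρ)) |∂P/∂n| = 5.19×10⁻³ / (5.23×10⁻⁵ × 0.710) = 140 m/s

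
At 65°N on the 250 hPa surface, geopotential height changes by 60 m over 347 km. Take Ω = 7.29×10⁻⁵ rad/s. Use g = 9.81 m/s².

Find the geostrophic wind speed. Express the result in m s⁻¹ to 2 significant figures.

Coriolis parameter at 65°N:
f = 2Ω sin φ = 2 × 7.29×10⁻⁵ × sin 65° = 1.32×10⁻⁴ s⁻¹
Height gradient: |∂Z/∂n| = 60 m / 347000 m = 1.73×10⁻⁴
On a pressure surface, geostrophic balance gives V_g = (g/f)|∂Z/∂n|:
V_g = 9.81 × 1.73×10⁻⁴ / 1.32×10⁻⁴ = 12.8 m/s

13 m s⁻¹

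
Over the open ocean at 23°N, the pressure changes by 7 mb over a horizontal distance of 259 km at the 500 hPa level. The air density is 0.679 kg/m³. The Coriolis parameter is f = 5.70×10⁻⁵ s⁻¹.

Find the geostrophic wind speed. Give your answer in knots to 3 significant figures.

Pressure gradient: |∂P/∂n| = 700 Pa / 259000 m = 2.70×10⁻³ Pa/m
Geostrophic balance (pressure-gradient force = Coriolis force):
V_g = (1/(fρ)) |∂P/∂n| = 2.70×10⁻³ / (5.70×10⁻⁵ × 0.679) = 69.8 m/s
Converting: 69.8 m/s × 1.944 = 136 knots

136 knots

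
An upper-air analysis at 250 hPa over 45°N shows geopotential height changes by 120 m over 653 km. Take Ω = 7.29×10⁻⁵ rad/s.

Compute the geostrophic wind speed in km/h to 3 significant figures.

Coriolis parameter at 45°N:
f = 2Ω sin φ = 2 × 7.29×10⁻⁵ × sin 45° = 1.03×10⁻⁴ s⁻¹
Height gradient: |∂Z/∂n| = 120 m / 653000 m = 1.84×10⁻⁴
On a pressure surface, geostrophic balance gives V_g = (g/f)|∂Z/∂n|:
V_g = 9.81 × 1.84×10⁻⁴ / 1.03×10⁻⁴ = 17.5 m/s
Converting: 17.5 m/s × 3.6 = 63.0 km/h

63.0 km/h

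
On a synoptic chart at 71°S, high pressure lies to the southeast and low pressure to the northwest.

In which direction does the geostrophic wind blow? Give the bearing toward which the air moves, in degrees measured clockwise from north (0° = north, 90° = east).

225°

The pressure-gradient force points toward the northwest (bearing 315°).
Geostrophic balance: in the Southern Hemisphere the Coriolis force deflects motion to the left, so the geostrophic wind blows 90° to the left of the pressure-gradient force (low pressure on the right).
Rotating 315° by 90° counterclockwise gives 225° — the wind blows toward the southwest.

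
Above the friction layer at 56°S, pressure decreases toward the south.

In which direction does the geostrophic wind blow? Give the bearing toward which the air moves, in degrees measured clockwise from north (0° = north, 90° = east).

The pressure-gradient force points toward the south (bearing 180°).
Geostrophic balance: in the Southern Hemisphere the Coriolis force deflects motion to the left, so the geostrophic wind blows 90° to the left of the pressure-gradient force (low pressure on the right).
Rotating 180° by 90° counterclockwise gives 090° — the wind blows toward the east.

090°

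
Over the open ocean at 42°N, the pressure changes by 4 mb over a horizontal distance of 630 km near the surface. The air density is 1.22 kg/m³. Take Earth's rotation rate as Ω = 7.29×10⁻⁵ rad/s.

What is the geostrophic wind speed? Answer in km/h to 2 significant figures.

Coriolis parameter at 42°N:
f = 2Ω sin φ = 2 × 7.29×10⁻⁵ × sin 42° = 9.76×10⁻⁵ s⁻¹
Pressure gradient: |∂P/∂n| = 400 Pa / 630000 m = 6.35×10⁻⁴ Pa/m
Geostrophic balance (pressure-gradient force = Coriolis force):
V_g = (1/(fρ)) |∂P/∂n| = 6.35×10⁻⁴ / (9.76×10⁻⁵ × 1.22) = 5.33 m/s
Converting: 5.33 m/s × 3.6 = 19 km/h

19 km/h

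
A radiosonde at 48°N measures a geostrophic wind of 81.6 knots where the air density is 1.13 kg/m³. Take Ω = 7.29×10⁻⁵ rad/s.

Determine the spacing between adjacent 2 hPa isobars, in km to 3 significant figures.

38.9 km

Coriolis parameter at 48°N:
f = 2Ω sin φ = 2 × 7.29×10⁻⁵ × sin 48° = 1.08×10⁻⁴ s⁻¹
Wind speed in SI: 81.6 knots = 42.0 m/s
Geostrophic balance rearranged: |∂P/∂n| = f ρ V_g
|∂P/∂n| = 1.08×10⁻⁴ × 1.13 × 42.0 = 5.14×10⁻³ Pa/m
Isobar spacing: Δn = ΔP/|∂P/∂n| = 200 Pa / 5.14×10⁻³ Pa/m = 38913 m ≈ 38.9 km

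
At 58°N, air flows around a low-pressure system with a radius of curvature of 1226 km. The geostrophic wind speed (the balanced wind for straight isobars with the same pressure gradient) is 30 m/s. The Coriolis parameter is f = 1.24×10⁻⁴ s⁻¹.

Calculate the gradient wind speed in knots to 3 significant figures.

49.9 knots

Around a low, centrifugal force acts outward with Coriolis, so pressure-gradient force balances both:
(1/ρ)|∂P/∂n| = fV + V²/R  →  V² + fR·V − fR·V_g = 0
With fR = 1.24×10⁻⁴ × 1226×10³ m = 152 m/s:
V = [−fR + √((fR)² + 4 fR V_g)]/2 = [−152 + √(152² + 4×152×30)]/2 = 25.7 m/s
Subgeostrophic (V < V_g = 30 m/s), as expected around a low.
Converting: 25.7 m/s × 1.944 = 49.9 knots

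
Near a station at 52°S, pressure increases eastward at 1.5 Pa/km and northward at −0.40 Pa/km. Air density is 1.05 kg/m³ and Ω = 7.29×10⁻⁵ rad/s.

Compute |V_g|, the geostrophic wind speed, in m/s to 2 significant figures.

13 m/s

Coriolis parameter at 52°S:
f = 2Ω sin φ = 2 × 7.29×10⁻⁵ × sin 52° = 1.15×10⁻⁴ s⁻¹
In the Southern Hemisphere f is negative: f = −1.15×10⁻⁴ s⁻¹.
Component geostrophic relations (x east, y north):
u_g = −(1/(fρ)) ∂P/∂y,  v_g = (1/(fρ)) ∂P/∂x
u_g = −(−0.40×10⁻³)/(−1.15×10⁻⁴ × 1.05) = −3.32 m/s;  v_g = (1.5×10⁻³)/(−1.15×10⁻⁴ × 1.05) = −12.4 m/s
|V_g| = √(u_g² + v_g²) = 12.9 m/s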